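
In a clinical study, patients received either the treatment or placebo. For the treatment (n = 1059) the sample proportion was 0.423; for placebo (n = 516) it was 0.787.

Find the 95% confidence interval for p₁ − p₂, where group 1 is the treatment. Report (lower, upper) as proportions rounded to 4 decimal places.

Each SE is √(p̂(1−p̂)/n): √(0.4230·0.5770/1059) = 0.01518 and √(0.7870·0.2130/516) = 0.01802.
SE(p̂₁ − p̂₂) = √(SE₁² + SE₂²) = √(0.0002304324 + 0.0003247204) = 0.02356, since the two samples are independent.
At 95% confidence z* = 1.960; margin = 1.960 × 0.02356 = 0.04618.
The difference is 0.4230 − 0.7870 = -0.3640, so the interval is -0.3640 ± 0.04618 = (-0.4102, -0.3178).

(-0.4102, -0.3178)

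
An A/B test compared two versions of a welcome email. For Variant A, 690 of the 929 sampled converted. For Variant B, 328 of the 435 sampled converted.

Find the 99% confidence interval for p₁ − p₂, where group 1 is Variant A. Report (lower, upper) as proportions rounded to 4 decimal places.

First, p̂₁ = 690/929 = 0.7427; p̂₂ = 328/435 = 0.7540.
The two standard errors are √(0.7427×0.2573/929) = 0.01434 and √(0.7540×0.2460/435) = 0.02065.
Because the samples are independent, SE_diff = √(0.01434² + 0.02065²) = 0.02514.
Using z* = 2.576 for 99%, ME = 2.576 × 0.02514 = 0.06476.
p̂₁ − p̂₂ = -0.0113; interval -0.0113 ± 0.06476 gives (-0.0761, 0.0535).

(-0.0761, 0.0535)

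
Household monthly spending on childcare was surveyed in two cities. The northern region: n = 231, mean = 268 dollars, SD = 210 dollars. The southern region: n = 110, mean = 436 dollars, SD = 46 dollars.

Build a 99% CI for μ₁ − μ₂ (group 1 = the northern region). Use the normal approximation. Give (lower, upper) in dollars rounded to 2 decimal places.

SE₁ = s₁/√n₁ = 210/√231 = 13.8170; SE₂ = 46/√110 = 4.3859.
Independent samples, unequal variances: SE_diff = √(SE₁² + SE₂²) = √(190.909489 + 19.23611881) = 14.4964.
z* = 2.576, so margin of error = 2.576 × 14.4964 = 37.3427.
Difference in means = 268 − 436 = -168.0000.
-168.0000 ± 37.3427 → (-205.34, -130.66).

(-205.34, -130.66)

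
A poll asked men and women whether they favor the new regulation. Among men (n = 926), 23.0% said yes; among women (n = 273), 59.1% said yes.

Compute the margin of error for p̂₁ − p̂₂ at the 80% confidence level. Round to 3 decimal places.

0.042

SE₁ = √(p̂₁(1−p̂₁)/n₁) = √(0.2300·0.7700/926) = 0.01383; SE₂ = √(0.5910·0.4090/273) = 0.02976.
Independent samples: SE of the difference = √(SE₁² + SE₂²) = √(0.0001912689 + 0.0008856576) = 0.03282.
z* for 80% confidence is 1.282, so the margin of error is 1.282 × 0.03282 = 0.04208.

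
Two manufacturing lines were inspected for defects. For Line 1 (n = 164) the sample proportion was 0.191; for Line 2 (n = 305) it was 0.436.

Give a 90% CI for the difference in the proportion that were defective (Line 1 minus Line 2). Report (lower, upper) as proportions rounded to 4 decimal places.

Each SE is √(p̂(1−p̂)/n): √(0.1910·0.8090/164) = 0.03070 and √(0.4360·0.5640/305) = 0.02839.
SE(p̂₁ − p̂₂) = √(SE₁² + SE₂²) = √(0.00094249 + 0.0008059921) = 0.04181, since the two samples are independent.
At 90% confidence z* = 1.645; margin = 1.645 × 0.04181 = 0.06878.
The difference is 0.1910 − 0.4360 = -0.2450, so the interval is -0.2450 ± 0.06878 = (-0.3138, -0.1762).

(-0.3138, -0.1762)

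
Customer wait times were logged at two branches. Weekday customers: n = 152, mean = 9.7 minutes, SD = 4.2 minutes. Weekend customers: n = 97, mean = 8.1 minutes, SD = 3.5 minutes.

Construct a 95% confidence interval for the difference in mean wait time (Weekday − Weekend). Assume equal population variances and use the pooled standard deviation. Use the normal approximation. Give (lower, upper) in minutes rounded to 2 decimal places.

s_p = √[((n₁−1)s₁² + (n₂−1)s₂²)/(n₁+n₂−2)] = √[(151·4.2² + 96·3.5²)/247] = 3.9427.
SE = 3.9427·√(1/152 + 1/97) = 0.5124.
With z* = 1.960, margin = 1.960 × 0.5124 = 1.0043.
x̄₁ − x̄₂ = 9.7 − 8.1 = 1.6000; interval 1.6000 ± 1.0043 = (0.60, 2.60).

(0.60, 2.60)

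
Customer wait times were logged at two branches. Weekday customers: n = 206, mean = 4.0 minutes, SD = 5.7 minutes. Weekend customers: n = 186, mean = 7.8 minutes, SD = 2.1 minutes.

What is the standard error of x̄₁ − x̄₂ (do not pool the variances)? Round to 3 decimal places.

Per-group SEs: s₁/√n₁ = 5.7/√206 = 0.3971, s₂/√n₂ = 2.1/√186 = 0.1540.
Unpooled SE of the difference: √(0.15768841 + 0.023716) = 0.4259.

0.426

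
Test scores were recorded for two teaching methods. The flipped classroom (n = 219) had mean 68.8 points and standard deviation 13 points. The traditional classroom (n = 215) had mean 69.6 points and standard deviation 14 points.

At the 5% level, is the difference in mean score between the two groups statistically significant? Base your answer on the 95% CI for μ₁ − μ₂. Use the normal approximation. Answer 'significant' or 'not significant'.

Per-group SEs: s₁/√n₁ = 13/√219 = 0.8785, s₂/√n₂ = 14/√215 = 0.9548.
Unpooled SE of the difference: √(0.77176225 + 0.91164304) = 1.2975.
Margin of error = z* · SE = 1.960 × 1.2975 = 2.5431.
x̄₁ − x̄₂ = 68.8 − 69.6 = -0.8000.
CI: -0.8000 ± 2.5431 = (-3.3431, 1.7431).
The interval (-3.3431, 1.7431) contains 0, so the difference is not significant.

not significant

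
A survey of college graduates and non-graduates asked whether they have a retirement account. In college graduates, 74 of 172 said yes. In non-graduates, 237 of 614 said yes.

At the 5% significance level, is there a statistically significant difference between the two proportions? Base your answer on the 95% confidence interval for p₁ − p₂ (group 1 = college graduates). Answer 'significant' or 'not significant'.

not significant

Sample proportions: 74/172 = 0.4302, 237/614 = 0.3860.
Each SE is √(p̂(1−p̂)/n): √(0.4302·0.5698/172) = 0.03775 and √(0.3860·0.6140/614) = 0.01965.
SE(p̂₁ − p̂₂) = √(SE₁² + SE₂²) = √(0.0014250625 + 0.0003861225) = 0.04256, since the two samples are independent.
At 95% confidence z* = 1.960; margin = 1.960 × 0.04256 = 0.08342.
The difference is 0.4302 − 0.3860 = 0.0442, so the interval is 0.0442 ± 0.08342 = (-0.03922, 0.12762).
The interval (-0.03922, 0.12762) contains 0, so the difference is not significant.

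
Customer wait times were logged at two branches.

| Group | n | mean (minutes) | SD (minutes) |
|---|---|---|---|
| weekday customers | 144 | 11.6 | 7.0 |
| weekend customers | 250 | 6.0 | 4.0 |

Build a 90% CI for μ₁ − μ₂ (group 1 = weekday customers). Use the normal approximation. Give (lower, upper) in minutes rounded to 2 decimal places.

(4.55, 6.65)

Standard errors of each mean: 7.0/√144 = 0.5833 and 4.0/√250 = 0.2530.
SE(x̄₁ − x̄₂) = √(0.5833² + 0.2530²) = 0.6358 for independent samples with unequal variances.
With z* = 1.645, the margin is 1.645 × 0.6358 = 1.0459.
x̄₁ − x̄₂ = 11.6 − 6.0 = 5.6000; the interval is 5.6000 ± 1.0459 = (4.55, 6.65).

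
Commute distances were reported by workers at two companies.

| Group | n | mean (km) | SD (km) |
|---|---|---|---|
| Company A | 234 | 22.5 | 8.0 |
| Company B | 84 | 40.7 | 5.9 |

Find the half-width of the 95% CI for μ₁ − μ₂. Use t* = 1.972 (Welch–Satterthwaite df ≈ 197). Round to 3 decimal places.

1.636

SE₁ = s₁/√n₁ = 8.0/√234 = 0.5230; SE₂ = 5.9/√84 = 0.6437.
Independent samples, unequal variances: SE_diff = √(SE₁² + SE₂²) = √(0.273529 + 0.41434969) = 0.8294.
t* = 1.972, so margin of error = 1.972 × 0.8294 = 1.6356.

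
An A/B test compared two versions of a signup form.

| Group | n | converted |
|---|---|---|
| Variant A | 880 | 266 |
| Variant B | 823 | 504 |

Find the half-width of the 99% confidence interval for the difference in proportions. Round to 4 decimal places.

0.0592

p̂₁ = 266/880 = 0.3023 and p̂₂ = 504/823 = 0.6124.
SE₁ = √(p̂₁(1−p̂₁)/n₁) = √(0.3023·0.6977/880) = 0.01548; SE₂ = √(0.6124·0.3876/823) = 0.01698.
Independent samples: SE of the difference = √(SE₁² + SE₂²) = √(0.0002396304 + 0.0002883204) = 0.02298.
z* for 99% confidence is 2.576, so the margin of error is 2.576 × 0.02298 = 0.05920.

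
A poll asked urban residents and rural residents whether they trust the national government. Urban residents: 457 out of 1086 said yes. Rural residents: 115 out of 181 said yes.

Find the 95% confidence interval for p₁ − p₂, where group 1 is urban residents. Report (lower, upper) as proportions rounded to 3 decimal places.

First, p̂₁ = 457/1086 = 0.4208; p̂₂ = 115/181 = 0.6354.
The two standard errors are √(0.4208×0.5792/1086) = 0.01498 and √(0.6354×0.3646/181) = 0.03578.
Because the samples are independent, SE_diff = √(0.01498² + 0.03578²) = 0.03879.
Using z* = 1.960 for 95%, ME = 1.960 × 0.03879 = 0.07603.
p̂₁ − p̂₂ = -0.2146; interval -0.2146 ± 0.07603 gives (-0.291, -0.139).

(-0.291, -0.139)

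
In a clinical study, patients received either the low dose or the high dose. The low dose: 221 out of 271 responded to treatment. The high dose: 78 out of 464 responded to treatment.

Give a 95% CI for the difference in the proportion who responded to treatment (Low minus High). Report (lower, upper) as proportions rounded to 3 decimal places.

First, p̂₁ = 221/271 = 0.8155; p̂₂ = 78/464 = 0.1681.
The two standard errors are √(0.8155×0.1845/271) = 0.02356 and √(0.1681×0.8319/464) = 0.01736.
Because the samples are independent, SE_diff = √(0.02356² + 0.01736²) = 0.02927.
Using z* = 1.960 for 95%, ME = 1.960 × 0.02927 = 0.05737.
p̂₁ − p̂₂ = 0.6474; interval 0.6474 ± 0.05737 gives (0.590, 0.705).

(0.590, 0.705)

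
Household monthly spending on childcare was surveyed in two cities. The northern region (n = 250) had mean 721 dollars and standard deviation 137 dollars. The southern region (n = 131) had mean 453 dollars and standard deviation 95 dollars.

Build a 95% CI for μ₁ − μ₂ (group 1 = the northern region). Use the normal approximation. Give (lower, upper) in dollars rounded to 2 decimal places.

Standard errors of each mean: 137/√250 = 8.6646 and 95/√131 = 8.3002.
SE(x̄₁ − x̄₂) = √(8.6646² + 8.3002²) = 11.9987 for independent samples with unequal variances.
With z* = 1.960, the margin is 1.960 × 11.9987 = 23.5175.
x̄₁ − x̄₂ = 721 − 453 = 268.0000; the interval is 268.0000 ± 23.5175 = (244.48, 291.52).

(244.48, 291.52)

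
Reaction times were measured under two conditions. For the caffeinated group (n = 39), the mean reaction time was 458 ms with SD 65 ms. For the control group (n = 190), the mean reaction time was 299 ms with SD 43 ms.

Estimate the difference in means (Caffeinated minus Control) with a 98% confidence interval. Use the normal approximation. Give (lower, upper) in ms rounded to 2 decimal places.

(133.73, 184.27)

Per-group SEs: s₁/√n₁ = 65/√39 = 10.4083, s₂/√n₂ = 43/√190 = 3.1195.
Unpooled SE of the difference: √(108.33270889 + 9.73128025) = 10.8657.
Margin of error = z* · SE = 2.326 × 10.8657 = 25.2736.
x̄₁ − x̄₂ = 458 − 299 = 159.0000.
CI: 159.0000 ± 25.2736 = (133.73, 184.27).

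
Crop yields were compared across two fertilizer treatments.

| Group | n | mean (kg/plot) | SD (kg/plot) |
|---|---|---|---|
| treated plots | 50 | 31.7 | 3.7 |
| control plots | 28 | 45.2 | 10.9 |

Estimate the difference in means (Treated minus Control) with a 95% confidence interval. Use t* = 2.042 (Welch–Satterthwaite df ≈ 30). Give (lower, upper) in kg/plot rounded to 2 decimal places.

Per-group SEs: s₁/√n₁ = 3.7/√50 = 0.5233, s₂/√n₂ = 10.9/√28 = 2.0599.
Unpooled SE of the difference: √(0.27384289 + 4.24318801) = 2.1253.
Margin of error = t* · SE = 2.042 × 2.1253 = 4.3399.
x̄₁ − x̄₂ = 31.7 − 45.2 = -13.5000.
CI: -13.5000 ± 4.3399 = (-17.84, -9.16).

(-17.84, -9.16)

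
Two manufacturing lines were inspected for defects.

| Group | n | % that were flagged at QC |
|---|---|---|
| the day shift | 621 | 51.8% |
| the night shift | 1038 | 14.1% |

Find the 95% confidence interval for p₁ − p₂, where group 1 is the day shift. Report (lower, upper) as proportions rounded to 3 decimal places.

(0.332, 0.422)

SE₁ = √(p̂₁(1−p̂₁)/n₁) = √(0.5180·0.4820/621) = 0.02005; SE₂ = √(0.1410·0.8590/1038) = 0.01080.
Independent samples: SE of the difference = √(SE₁² + SE₂²) = √(0.0004020025 + 0.00011664) = 0.02277.
z* for 95% confidence is 1.960, so the margin of error is 1.960 × 0.02277 = 0.04463.
Point estimate p̂₁ − p̂₂ = 0.5180 − 0.1410 = 0.3770.
0.3770 ± 0.04463 → (0.332, 0.422).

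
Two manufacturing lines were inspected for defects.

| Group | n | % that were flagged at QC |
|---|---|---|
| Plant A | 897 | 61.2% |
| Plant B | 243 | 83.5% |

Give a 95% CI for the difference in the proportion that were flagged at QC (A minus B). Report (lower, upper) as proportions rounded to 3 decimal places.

SE₁ = √(p̂₁(1−p̂₁)/n₁) = √(0.6120·0.3880/897) = 0.01627; SE₂ = √(0.8350·0.1650/243) = 0.02381.
Independent samples: SE of the difference = √(SE₁² + SE₂²) = √(0.0002647129 + 0.0005669161) = 0.02884.
z* for 95% confidence is 1.960, so the margin of error is 1.960 × 0.02884 = 0.05653.
Point estimate p̂₁ − p̂₂ = 0.6120 − 0.8350 = -0.2230.
-0.2230 ± 0.05653 → (-0.280, -0.166).

(-0.280, -0.166)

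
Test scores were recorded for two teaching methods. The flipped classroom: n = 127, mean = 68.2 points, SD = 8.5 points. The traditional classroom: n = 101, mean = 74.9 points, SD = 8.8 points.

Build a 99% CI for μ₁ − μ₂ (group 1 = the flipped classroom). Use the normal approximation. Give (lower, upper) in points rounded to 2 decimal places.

(-9.68, -3.72)

Per-group SEs: s₁/√n₁ = 8.5/√127 = 0.7543, s₂/√n₂ = 8.8/√101 = 0.8756.
Unpooled SE of the difference: √(0.56896849 + 0.76667536) = 1.1557.
Margin of error = z* · SE = 2.576 × 1.1557 = 2.9771.
x̄₁ − x̄₂ = 68.2 − 74.9 = -6.7000.
CI: -6.7000 ± 2.9771 = (-9.68, -3.72).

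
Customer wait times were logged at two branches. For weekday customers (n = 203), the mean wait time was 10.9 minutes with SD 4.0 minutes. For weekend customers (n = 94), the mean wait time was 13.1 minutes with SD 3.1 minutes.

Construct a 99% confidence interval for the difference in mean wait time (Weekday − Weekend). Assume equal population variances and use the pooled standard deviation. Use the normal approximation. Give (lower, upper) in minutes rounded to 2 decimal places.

s_p = √[((n₁−1)s₁² + (n₂−1)s₂²)/(n₁+n₂−2)] = √[(202·4.0² + 93·3.1²)/295] = 3.7397.
SE = 3.7397·√(1/203 + 1/94) = 0.4666.
With z* = 2.576, margin = 2.576 × 0.4666 = 1.2020.
x̄₁ − x̄₂ = 10.9 − 13.1 = -2.2000; interval -2.2000 ± 1.2020 = (-3.40, -1.00).

(-3.40, -1.00)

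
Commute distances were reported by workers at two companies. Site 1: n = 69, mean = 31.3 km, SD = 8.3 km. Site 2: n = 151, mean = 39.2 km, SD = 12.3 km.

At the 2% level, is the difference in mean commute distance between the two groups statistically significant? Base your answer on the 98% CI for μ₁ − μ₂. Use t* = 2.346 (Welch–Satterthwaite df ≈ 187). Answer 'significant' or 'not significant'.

significant

Per-group SEs: s₁/√n₁ = 8.3/√69 = 0.9992, s₂/√n₂ = 12.3/√151 = 1.0010.
Unpooled SE of the difference: √(0.99840064 + 1.002001) = 1.4144.
Margin of error = t* · SE = 2.346 × 1.4144 = 3.3182.
x̄₁ − x̄₂ = 31.3 − 39.2 = -7.9000.
CI: -7.9000 ± 3.3182 = (-11.2182, -4.5818).
The interval (-11.2182, -4.5818) does not contain 0, so the difference is significant.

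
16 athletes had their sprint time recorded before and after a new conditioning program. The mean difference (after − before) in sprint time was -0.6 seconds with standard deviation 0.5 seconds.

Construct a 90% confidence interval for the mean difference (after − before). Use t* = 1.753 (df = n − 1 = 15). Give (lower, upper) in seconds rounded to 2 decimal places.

(-0.82, -0.38)

Paired design: SE = s_d/√n = 0.5/√16 = 0.1250.
t* = 1.753; margin of error = 1.753 × 0.1250 = 0.2191.
-0.6 ± 0.2191 → (-0.82, -0.38).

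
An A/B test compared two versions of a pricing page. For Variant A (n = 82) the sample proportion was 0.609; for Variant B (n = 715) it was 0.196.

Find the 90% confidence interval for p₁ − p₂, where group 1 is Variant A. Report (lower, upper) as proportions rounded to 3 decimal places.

(0.321, 0.505)

Each SE is √(p̂(1−p̂)/n): √(0.6090·0.3910/82) = 0.05389 and √(0.1960·0.8040/715) = 0.01485.
SE(p̂₁ − p̂₂) = √(SE₁² + SE₂²) = √(0.0029041321 + 0.0002205225) = 0.05590, since the two samples are independent.
At 90% confidence z* = 1.645; margin = 1.645 × 0.05590 = 0.09196.
The difference is 0.6090 − 0.1960 = 0.4130, so the interval is 0.4130 ± 0.09196 = (0.321, 0.505).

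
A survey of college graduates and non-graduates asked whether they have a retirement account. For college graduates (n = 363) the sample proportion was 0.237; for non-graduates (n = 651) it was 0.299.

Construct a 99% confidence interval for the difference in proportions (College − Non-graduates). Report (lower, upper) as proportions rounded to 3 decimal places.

(-0.136, 0.012)

Each SE is √(p̂(1−p̂)/n): √(0.2370·0.7630/363) = 0.02232 and √(0.2990·0.7010/651) = 0.01794.
SE(p̂₁ − p̂₂) = √(SE₁² + SE₂²) = √(0.0004981824 + 0.0003218436) = 0.02864, since the two samples are independent.
At 99% confidence z* = 2.576; margin = 2.576 × 0.02864 = 0.07378.
The difference is 0.2370 − 0.2990 = -0.0620, so the interval is -0.0620 ± 0.07378 = (-0.136, 0.012).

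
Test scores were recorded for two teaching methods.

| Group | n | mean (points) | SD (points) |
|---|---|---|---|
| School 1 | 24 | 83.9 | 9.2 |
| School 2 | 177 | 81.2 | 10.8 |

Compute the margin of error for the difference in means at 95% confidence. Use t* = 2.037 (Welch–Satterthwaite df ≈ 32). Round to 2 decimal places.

4.17

Per-group SEs: s₁/√n₁ = 9.2/√24 = 1.8779, s₂/√n₂ = 10.8/√177 = 0.8118.
Unpooled SE of the difference: √(3.52650841 + 0.65901924) = 2.0459.
Margin of error = t* · SE = 2.037 × 2.0459 = 4.1675.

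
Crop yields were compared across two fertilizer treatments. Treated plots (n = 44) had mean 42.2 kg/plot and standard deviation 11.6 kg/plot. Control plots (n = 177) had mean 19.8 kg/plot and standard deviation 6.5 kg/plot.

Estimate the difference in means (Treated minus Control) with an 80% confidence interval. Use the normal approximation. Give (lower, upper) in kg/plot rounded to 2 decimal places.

Standard errors of each mean: 11.6/√44 = 1.7488 and 6.5/√177 = 0.4886.
SE(x̄₁ − x̄₂) = √(1.7488² + 0.4886²) = 1.8158 for independent samples with unequal variances.
With z* = 1.282, the margin is 1.282 × 1.8158 = 2.3279.
x̄₁ − x̄₂ = 42.2 − 19.8 = 22.4000; the interval is 22.4000 ± 2.3279 = (20.07, 24.73).

(20.07, 24.73)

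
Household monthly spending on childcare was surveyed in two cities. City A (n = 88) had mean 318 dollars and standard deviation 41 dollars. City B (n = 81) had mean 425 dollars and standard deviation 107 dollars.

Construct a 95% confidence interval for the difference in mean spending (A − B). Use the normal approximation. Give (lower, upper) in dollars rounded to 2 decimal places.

(-131.83, -82.17)

Standard errors of each mean: 41/√88 = 4.3706 and 107/√81 = 11.8889.
SE(x̄₁ − x̄₂) = √(4.3706² + 11.8889²) = 12.6668 for independent samples with unequal variances.
With z* = 1.960, the margin is 1.960 × 12.6668 = 24.8269.
x̄₁ − x̄₂ = 318 − 425 = -107.0000; the interval is -107.0000 ± 24.8269 = (-131.83, -82.17).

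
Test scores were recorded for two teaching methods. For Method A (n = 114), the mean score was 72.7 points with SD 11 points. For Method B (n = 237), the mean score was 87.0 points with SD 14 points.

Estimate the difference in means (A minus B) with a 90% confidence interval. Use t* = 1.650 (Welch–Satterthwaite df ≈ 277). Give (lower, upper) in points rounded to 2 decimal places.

(-16.57, -12.03)

Per-group SEs: s₁/√n₁ = 11/√114 = 1.0302, s₂/√n₂ = 14/√237 = 0.9094.
Unpooled SE of the difference: √(1.06131204 + 0.82700836) = 1.3742.
Margin of error = t* · SE = 1.650 × 1.3742 = 2.2674.
x̄₁ − x̄₂ = 72.7 − 87.0 = -14.3000.
CI: -14.3000 ± 2.2674 = (-16.57, -12.03).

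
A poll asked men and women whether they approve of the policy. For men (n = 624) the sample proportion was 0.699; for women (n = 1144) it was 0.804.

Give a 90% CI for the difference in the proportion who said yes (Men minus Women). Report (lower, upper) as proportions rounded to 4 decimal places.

Each SE is √(p̂(1−p̂)/n): √(0.6990·0.3010/624) = 0.01836 and √(0.8040·0.1960/1144) = 0.01174.
SE(p̂₁ − p̂₂) = √(SE₁² + SE₂²) = √(0.0003370896 + 0.0001378276) = 0.02179, since the two samples are independent.
At 90% confidence z* = 1.645; margin = 1.645 × 0.02179 = 0.03584.
The difference is 0.6990 − 0.8040 = -0.1050, so the interval is -0.1050 ± 0.03584 = (-0.1408, -0.0692).

(-0.1408, -0.0692)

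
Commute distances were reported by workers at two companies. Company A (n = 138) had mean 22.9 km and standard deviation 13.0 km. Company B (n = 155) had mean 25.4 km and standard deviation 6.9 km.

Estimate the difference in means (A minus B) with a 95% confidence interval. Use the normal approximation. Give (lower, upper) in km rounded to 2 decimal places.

SE₁ = s₁/√n₁ = 13.0/√138 = 1.1066; SE₂ = 6.9/√155 = 0.5542.
Independent samples, unequal variances: SE_diff = √(SE₁² + SE₂²) = √(1.22456356 + 0.30713764) = 1.2376.
z* = 1.960, so margin of error = 1.960 × 1.2376 = 2.4257.
Difference in means = 22.9 − 25.4 = -2.5000.
-2.5000 ± 2.4257 → (-4.93, -0.07).

(-4.93, -0.07)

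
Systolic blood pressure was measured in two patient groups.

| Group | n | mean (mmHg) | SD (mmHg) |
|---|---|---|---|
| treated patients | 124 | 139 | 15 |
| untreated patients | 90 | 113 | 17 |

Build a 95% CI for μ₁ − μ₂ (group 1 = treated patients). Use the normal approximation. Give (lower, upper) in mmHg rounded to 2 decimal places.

(21.61, 30.39)

SE₁ = s₁/√n₁ = 15/√124 = 1.3470; SE₂ = 17/√90 = 1.7920.
Independent samples, unequal variances: SE_diff = √(SE₁² + SE₂²) = √(1.814409 + 3.211264) = 2.2418.
z* = 1.960, so margin of error = 1.960 × 2.2418 = 4.3939.
Difference in means = 139 − 113 = 26.0000.
26.0000 ± 4.3939 → (21.61, 30.39).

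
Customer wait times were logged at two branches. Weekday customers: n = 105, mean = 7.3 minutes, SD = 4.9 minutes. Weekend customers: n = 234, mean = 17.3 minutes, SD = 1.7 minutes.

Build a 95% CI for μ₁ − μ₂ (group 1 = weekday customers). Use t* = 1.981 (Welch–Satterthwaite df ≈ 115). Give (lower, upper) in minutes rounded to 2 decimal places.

SE₁ = s₁/√n₁ = 4.9/√105 = 0.4782; SE₂ = 1.7/√234 = 0.1111.
Independent samples, unequal variances: SE_diff = √(SE₁² + SE₂²) = √(0.22867524 + 0.01234321) = 0.4909.
t* = 1.981, so margin of error = 1.981 × 0.4909 = 0.9725.
Difference in means = 7.3 − 17.3 = -10.0000.
-10.0000 ± 0.9725 → (-10.97, -9.03).

(-10.97, -9.03)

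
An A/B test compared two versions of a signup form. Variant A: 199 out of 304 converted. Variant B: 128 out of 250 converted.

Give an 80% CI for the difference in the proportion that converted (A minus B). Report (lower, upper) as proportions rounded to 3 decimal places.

p̂₁ = 199/304 = 0.6546 and p̂₂ = 128/250 = 0.5120.
SE₁ = √(p̂₁(1−p̂₁)/n₁) = √(0.6546·0.3454/304) = 0.02727; SE₂ = √(0.5120·0.4880/250) = 0.03161.
Independent samples: SE of the difference = √(SE₁² + SE₂²) = √(0.0007436529 + 0.0009991921) = 0.04175.
z* for 80% confidence is 1.282, so the margin of error is 1.282 × 0.04175 = 0.05352.
Point estimate p̂₁ − p̂₂ = 0.6546 − 0.5120 = 0.1426.
0.1426 ± 0.05352 → (0.089, 0.196).

(0.089, 0.196)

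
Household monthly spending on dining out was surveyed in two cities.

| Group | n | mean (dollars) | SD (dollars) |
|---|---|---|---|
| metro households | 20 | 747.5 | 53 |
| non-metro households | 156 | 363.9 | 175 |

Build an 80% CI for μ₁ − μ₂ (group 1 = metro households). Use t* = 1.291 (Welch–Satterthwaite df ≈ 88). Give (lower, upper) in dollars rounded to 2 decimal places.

Standard errors of each mean: 53/√20 = 11.8512 and 175/√156 = 14.0112.
SE(x̄₁ − x̄₂) = √(11.8512² + 14.0112²) = 18.3511 for independent samples with unequal variances.
With t* = 1.291, the margin is 1.291 × 18.3511 = 23.6913.
x̄₁ − x̄₂ = 747.5 − 363.9 = 383.6000; the interval is 383.6000 ± 23.6913 = (359.91, 407.29).

(359.91, 407.29)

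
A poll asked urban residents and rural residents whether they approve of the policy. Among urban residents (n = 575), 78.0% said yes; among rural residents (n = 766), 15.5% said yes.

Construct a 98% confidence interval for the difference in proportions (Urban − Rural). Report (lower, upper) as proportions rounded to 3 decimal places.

The two standard errors are √(0.7800×0.2200/575) = 0.01728 and √(0.1550×0.8450/766) = 0.01308.
Because the samples are independent, SE_diff = √(0.01728² + 0.01308²) = 0.02167.
Using z* = 2.326 for 98%, ME = 2.326 × 0.02167 = 0.05040.
p̂₁ − p̂₂ = 0.6250; interval 0.6250 ± 0.05040 gives (0.575, 0.675).

(0.575, 0.675)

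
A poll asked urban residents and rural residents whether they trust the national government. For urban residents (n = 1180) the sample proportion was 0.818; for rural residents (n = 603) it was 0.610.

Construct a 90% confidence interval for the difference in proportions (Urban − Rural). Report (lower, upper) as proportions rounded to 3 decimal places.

(0.170, 0.246)

The two standard errors are √(0.8180×0.1820/1180) = 0.01123 and √(0.6100×0.3900/603) = 0.01986.
Because the samples are independent, SE_diff = √(0.01123² + 0.01986²) = 0.02282.
Using z* = 1.645 for 90%, ME = 1.645 × 0.02282 = 0.03754.
p̂₁ − p̂₂ = 0.2080; interval 0.2080 ± 0.03754 gives (0.170, 0.246).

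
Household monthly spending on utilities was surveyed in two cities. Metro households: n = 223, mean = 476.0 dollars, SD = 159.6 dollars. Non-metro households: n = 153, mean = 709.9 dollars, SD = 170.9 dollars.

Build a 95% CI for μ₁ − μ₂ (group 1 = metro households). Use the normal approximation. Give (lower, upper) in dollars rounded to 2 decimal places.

Standard errors of each mean: 159.6/√223 = 10.6876 and 170.9/√153 = 13.8164.
SE(x̄₁ − x̄₂) = √(10.6876² + 13.8164²) = 17.4676 for independent samples with unequal variances.
With z* = 1.960, the margin is 1.960 × 17.4676 = 34.2365.
x̄₁ − x̄₂ = 476.0 − 709.9 = -233.9000; the interval is -233.9000 ± 34.2365 = (-268.14, -199.66).

(-268.14, -199.66)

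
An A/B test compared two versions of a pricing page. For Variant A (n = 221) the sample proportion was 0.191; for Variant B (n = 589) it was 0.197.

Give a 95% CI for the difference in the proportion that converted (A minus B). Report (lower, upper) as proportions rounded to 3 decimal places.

(-0.067, 0.055)

The two standard errors are √(0.1910×0.8090/221) = 0.02644 and √(0.1970×0.8030/589) = 0.01639.
Because the samples are independent, SE_diff = √(0.02644² + 0.01639²) = 0.03111.
Using z* = 1.960 for 95%, ME = 1.960 × 0.03111 = 0.06098.
p̂₁ − p̂₂ = -0.0060; interval -0.0060 ± 0.06098 gives (-0.067, 0.055).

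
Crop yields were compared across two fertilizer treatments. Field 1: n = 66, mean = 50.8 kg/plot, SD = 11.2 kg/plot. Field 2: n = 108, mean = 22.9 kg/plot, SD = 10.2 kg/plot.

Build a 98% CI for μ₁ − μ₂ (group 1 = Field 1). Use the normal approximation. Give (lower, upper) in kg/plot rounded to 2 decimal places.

Per-group SEs: s₁/√n₁ = 11.2/√66 = 1.3786, s₂/√n₂ = 10.2/√108 = 0.9815.
Unpooled SE of the difference: √(1.90053796 + 0.96334225) = 1.6923.
Margin of error = z* · SE = 2.326 × 1.6923 = 3.9363.
x̄₁ − x̄₂ = 50.8 − 22.9 = 27.9000.
CI: 27.9000 ± 3.9363 = (23.96, 31.84).

(23.96, 31.84)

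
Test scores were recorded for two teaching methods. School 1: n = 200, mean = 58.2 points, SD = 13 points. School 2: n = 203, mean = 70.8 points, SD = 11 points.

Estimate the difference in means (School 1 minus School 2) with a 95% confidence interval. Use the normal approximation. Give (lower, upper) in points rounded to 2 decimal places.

Per-group SEs: s₁/√n₁ = 13/√200 = 0.9192, s₂/√n₂ = 11/√203 = 0.7720.
Unpooled SE of the difference: √(0.84492864 + 0.595984) = 1.2004.
Margin of error = z* · SE = 1.960 × 1.2004 = 2.3528.
x̄₁ − x̄₂ = 58.2 − 70.8 = -12.6000.
CI: -12.6000 ± 2.3528 = (-14.95, -10.25).

(-14.95, -10.25)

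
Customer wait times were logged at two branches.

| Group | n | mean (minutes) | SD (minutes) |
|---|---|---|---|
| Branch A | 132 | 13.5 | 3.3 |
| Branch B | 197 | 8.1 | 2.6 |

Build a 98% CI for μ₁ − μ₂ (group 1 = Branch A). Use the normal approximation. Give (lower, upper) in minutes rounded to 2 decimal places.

Per-group SEs: s₁/√n₁ = 3.3/√132 = 0.2872, s₂/√n₂ = 2.6/√197 = 0.1852.
Unpooled SE of the difference: √(0.08248384 + 0.03429904) = 0.3417.
Margin of error = z* · SE = 2.326 × 0.3417 = 0.7948.
x̄₁ − x̄₂ = 13.5 − 8.1 = 5.4000.
CI: 5.4000 ± 0.7948 = (4.61, 6.19).

(4.61, 6.19)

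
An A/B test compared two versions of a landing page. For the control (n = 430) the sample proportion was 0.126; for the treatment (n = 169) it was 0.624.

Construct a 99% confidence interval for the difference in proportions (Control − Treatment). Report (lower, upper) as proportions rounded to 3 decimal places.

(-0.602, -0.394)

SE₁ = √(p̂₁(1−p̂₁)/n₁) = √(0.1260·0.8740/430) = 0.01600; SE₂ = √(0.6240·0.3760/169) = 0.03726.
Independent samples: SE of the difference = √(SE₁² + SE₂²) = √(0.000256 + 0.0013883076) = 0.04055.
z* for 99% confidence is 2.576, so the margin of error is 2.576 × 0.04055 = 0.10446.
Point estimate p̂₁ − p̂₂ = 0.1260 − 0.6240 = -0.4980.
-0.4980 ± 0.10446 → (-0.602, -0.394).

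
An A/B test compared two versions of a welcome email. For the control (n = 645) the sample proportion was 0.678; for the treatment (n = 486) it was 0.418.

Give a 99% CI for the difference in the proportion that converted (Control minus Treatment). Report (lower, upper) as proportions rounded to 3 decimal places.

Each SE is √(p̂(1−p̂)/n): √(0.6780·0.3220/645) = 0.01840 and √(0.4180·0.5820/486) = 0.02237.
SE(p̂₁ − p̂₂) = √(SE₁² + SE₂²) = √(0.00033856 + 0.0005004169) = 0.02897, since the two samples are independent.
At 99% confidence z* = 2.576; margin = 2.576 × 0.02897 = 0.07463.
The difference is 0.6780 − 0.4180 = 0.2600, so the interval is 0.2600 ± 0.07463 = (0.185, 0.335).

(0.185, 0.335)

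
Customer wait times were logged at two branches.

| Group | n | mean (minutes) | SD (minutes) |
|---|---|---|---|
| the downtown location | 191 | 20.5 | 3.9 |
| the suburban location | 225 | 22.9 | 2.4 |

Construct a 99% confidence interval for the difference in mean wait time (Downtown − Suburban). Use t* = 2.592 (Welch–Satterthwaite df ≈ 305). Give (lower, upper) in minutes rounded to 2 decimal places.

SE₁ = s₁/√n₁ = 3.9/√191 = 0.2822; SE₂ = 2.4/√225 = 0.1600.
Independent samples, unequal variances: SE_diff = √(SE₁² + SE₂²) = √(0.07963684 + 0.0256) = 0.3244.
t* = 2.592, so margin of error = 2.592 × 0.3244 = 0.8408.
Difference in means = 20.5 − 22.9 = -2.4000.
-2.4000 ± 0.8408 → (-3.24, -1.56).

(-3.24, -1.56)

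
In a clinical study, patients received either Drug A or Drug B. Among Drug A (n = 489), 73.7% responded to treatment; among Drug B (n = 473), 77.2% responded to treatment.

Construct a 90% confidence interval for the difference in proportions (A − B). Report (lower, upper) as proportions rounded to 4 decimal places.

(-0.0806, 0.0106)

SE₁ = √(p̂₁(1−p̂₁)/n₁) = √(0.7370·0.2630/489) = 0.01991; SE₂ = √(0.7720·0.2280/473) = 0.01929.
Independent samples: SE of the difference = √(SE₁² + SE₂²) = √(0.0003964081 + 0.0003721041) = 0.02772.
z* for 90% confidence is 1.645, so the margin of error is 1.645 × 0.02772 = 0.04560.
Point estimate p̂₁ − p̂₂ = 0.7370 − 0.7720 = -0.0350.
-0.0350 ± 0.04560 → (-0.0806, 0.0106).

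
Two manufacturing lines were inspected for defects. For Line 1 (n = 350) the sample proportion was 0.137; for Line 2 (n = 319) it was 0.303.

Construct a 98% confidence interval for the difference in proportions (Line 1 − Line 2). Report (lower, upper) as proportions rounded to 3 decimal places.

(-0.240, -0.092)

SE₁ = √(p̂₁(1−p̂₁)/n₁) = √(0.1370·0.8630/350) = 0.01838; SE₂ = √(0.3030·0.6970/319) = 0.02573.
Independent samples: SE of the difference = √(SE₁² + SE₂²) = √(0.0003378244 + 0.0006620329) = 0.03162.
z* for 98% confidence is 2.326, so the margin of error is 2.326 × 0.03162 = 0.07355.
Point estimate p̂₁ − p̂₂ = 0.1370 − 0.3030 = -0.1660.
-0.1660 ± 0.07355 → (-0.240, -0.092).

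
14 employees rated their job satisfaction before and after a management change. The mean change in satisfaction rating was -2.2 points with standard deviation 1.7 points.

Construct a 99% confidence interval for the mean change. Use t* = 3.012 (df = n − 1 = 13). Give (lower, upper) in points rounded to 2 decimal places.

Paired design: SE = s_d/√n = 1.7/√14 = 0.4543.
t* = 3.012; margin of error = 3.012 × 0.4543 = 1.3684.
-2.2 ± 1.3684 → (-3.57, -0.83).

(-3.57, -0.83)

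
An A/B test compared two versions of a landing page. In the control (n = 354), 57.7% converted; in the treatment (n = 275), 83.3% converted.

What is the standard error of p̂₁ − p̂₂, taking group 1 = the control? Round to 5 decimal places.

The two standard errors are √(0.5770×0.4230/354) = 0.02626 and √(0.8330×0.1670/275) = 0.02249.
Because the samples are independent, SE_diff = √(0.02626² + 0.02249²) = 0.03457.

0.03457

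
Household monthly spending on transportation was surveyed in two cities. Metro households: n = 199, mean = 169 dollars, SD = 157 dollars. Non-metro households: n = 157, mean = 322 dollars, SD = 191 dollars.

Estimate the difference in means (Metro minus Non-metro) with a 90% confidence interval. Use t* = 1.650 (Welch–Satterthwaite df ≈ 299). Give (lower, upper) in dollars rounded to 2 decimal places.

Standard errors of each mean: 157/√199 = 11.1294 and 191/√157 = 15.2435.
SE(x̄₁ − x̄₂) = √(11.1294² + 15.2435²) = 18.8740 for independent samples with unequal variances.
With t* = 1.650, the margin is 1.650 × 18.8740 = 31.1421.
x̄₁ − x̄₂ = 169 − 322 = -153.0000; the interval is -153.0000 ± 31.1421 = (-184.14, -121.86).

(-184.14, -121.86)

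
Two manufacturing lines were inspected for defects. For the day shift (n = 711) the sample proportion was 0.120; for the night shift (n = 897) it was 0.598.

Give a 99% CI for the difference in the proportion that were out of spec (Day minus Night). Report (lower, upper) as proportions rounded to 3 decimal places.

(-0.531, -0.425)

SE₁ = √(p̂₁(1−p̂₁)/n₁) = √(0.1200·0.8800/711) = 0.01219; SE₂ = √(0.5980·0.4020/897) = 0.01637.
Independent samples: SE of the difference = √(SE₁² + SE₂²) = √(0.0001485961 + 0.0002679769) = 0.02041.
z* for 99% confidence is 2.576, so the margin of error is 2.576 × 0.02041 = 0.05258.
Point estimate p̂₁ − p̂₂ = 0.1200 − 0.5980 = -0.4780.
-0.4780 ± 0.05258 → (-0.531, -0.425).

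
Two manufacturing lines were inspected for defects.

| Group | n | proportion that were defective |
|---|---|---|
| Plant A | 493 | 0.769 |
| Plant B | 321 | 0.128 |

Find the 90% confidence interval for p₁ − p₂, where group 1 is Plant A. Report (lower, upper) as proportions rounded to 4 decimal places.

Each SE is √(p̂(1−p̂)/n): √(0.7690·0.2310/493) = 0.01898 and √(0.1280·0.8720/321) = 0.01865.
SE(p̂₁ − p̂₂) = √(SE₁² + SE₂²) = √(0.0003602404 + 0.0003478225) = 0.02661, since the two samples are independent.
At 90% confidence z* = 1.645; margin = 1.645 × 0.02661 = 0.04377.
The difference is 0.7690 − 0.1280 = 0.6410, so the interval is 0.6410 ± 0.04377 = (0.5972, 0.6848).

(0.5972, 0.6848)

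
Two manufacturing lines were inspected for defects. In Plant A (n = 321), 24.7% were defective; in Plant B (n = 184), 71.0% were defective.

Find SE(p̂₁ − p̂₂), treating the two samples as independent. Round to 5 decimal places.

0.04121

Each SE is √(p̂(1−p̂)/n): √(0.2470·0.7530/321) = 0.02407 and √(0.7100·0.2900/184) = 0.03345.
SE(p̂₁ − p̂₂) = √(SE₁² + SE₂²) = √(0.0005793649 + 0.0011189025) = 0.04121, since the two samples are independent.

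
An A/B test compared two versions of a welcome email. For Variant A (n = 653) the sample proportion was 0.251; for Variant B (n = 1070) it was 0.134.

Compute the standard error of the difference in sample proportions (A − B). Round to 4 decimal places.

The two standard errors are √(0.2510×0.7490/653) = 0.01697 and √(0.1340×0.8660/1070) = 0.01041.
Because the samples are independent, SE_diff = √(0.01697² + 0.01041²) = 0.01991.

0.0199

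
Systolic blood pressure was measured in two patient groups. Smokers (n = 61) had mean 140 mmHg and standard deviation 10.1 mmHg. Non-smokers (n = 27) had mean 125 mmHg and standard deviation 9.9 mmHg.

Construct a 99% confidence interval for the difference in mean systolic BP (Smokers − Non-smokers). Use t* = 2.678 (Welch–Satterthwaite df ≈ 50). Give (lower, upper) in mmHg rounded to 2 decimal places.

Per-group SEs: s₁/√n₁ = 10.1/√61 = 1.2932, s₂/√n₂ = 9.9/√27 = 1.9053.
Unpooled SE of the difference: √(1.67236624 + 3.63016809) = 2.3027.
Margin of error = t* · SE = 2.678 × 2.3027 = 6.1666.
x̄₁ − x̄₂ = 140 − 125 = 15.0000.
CI: 15.0000 ± 6.1666 = (8.83, 21.17).

(8.83, 21.17)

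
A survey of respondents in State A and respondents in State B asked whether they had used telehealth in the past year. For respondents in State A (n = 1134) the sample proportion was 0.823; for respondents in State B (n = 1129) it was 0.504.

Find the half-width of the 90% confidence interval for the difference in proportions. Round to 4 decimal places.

0.0308

The two standard errors are √(0.8230×0.1770/1134) = 0.01133 and √(0.5040×0.4960/1129) = 0.01488.
Because the samples are independent, SE_diff = √(0.01133² + 0.01488²) = 0.01870.
Using z* = 1.645 for 90%, ME = 1.645 × 0.01870 = 0.03076.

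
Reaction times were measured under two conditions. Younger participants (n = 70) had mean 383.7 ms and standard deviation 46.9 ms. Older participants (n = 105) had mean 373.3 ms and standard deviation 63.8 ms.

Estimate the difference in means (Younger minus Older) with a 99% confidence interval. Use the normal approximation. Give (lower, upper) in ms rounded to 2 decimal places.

(-11.18, 31.98)

SE₁ = s₁/√n₁ = 46.9/√70 = 5.6056; SE₂ = 63.8/√105 = 6.2262.
Independent samples, unequal variances: SE_diff = √(SE₁² + SE₂²) = √(31.42275136 + 38.76556644) = 8.3778.
z* = 2.576, so margin of error = 2.576 × 8.3778 = 21.5812.
Difference in means = 383.7 − 373.3 = 10.4000.
10.4000 ± 21.5812 → (-11.18, 31.98).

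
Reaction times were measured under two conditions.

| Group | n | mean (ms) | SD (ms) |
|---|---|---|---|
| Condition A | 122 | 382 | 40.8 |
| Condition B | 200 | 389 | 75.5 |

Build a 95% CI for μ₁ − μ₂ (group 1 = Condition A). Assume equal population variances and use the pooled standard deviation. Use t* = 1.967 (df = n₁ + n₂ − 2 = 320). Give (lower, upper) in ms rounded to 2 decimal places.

(-21.60, 7.60)

s_p = √[((n₁−1)s₁² + (n₂−1)s₂²)/(n₁+n₂−2)] = √[(121·40.8² + 199·75.5²)/320] = 64.6087.
SE = 64.6087·√(1/122 + 1/200) = 7.4221.
With t* = 1.967, margin = 1.967 × 7.4221 = 14.5993.
x̄₁ − x̄₂ = 382 − 389 = -7.0000; interval -7.0000 ± 14.5993 = (-21.60, 7.60).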